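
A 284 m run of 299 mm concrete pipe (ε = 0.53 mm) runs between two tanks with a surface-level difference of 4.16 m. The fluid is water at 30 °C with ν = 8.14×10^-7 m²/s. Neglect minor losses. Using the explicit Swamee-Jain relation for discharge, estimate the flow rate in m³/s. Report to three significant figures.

Q ≈ 0.136 m³/s

Swamee-Jain (Type II): Q = -0.965·√(gD⁵h_f/L)·ln[ε/(3.7D) + √(3.17ν²L/(gD³h_f))]
√(gD⁵h_f/L) = √(9.81·0.299⁵·4.16/284) = 0.01853
ε/(3.7D) = 4.79×10^-4; √(3.17ν²L/(gD³h_f)) = 2.34×10^-5
Q = -0.965·0.01853·ln(5.025×10^-4) = 0.1358 m³/s
Check: V = 1.93 m/s, Re = 7.11×10^5, f = 0.02306, h_f = 4.18 m ≈ 4.16 m ✓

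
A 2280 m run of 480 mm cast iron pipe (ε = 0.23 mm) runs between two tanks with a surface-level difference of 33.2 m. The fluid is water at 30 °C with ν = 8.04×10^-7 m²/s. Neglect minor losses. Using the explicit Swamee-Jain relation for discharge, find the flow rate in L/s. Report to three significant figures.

Swamee-Jain (Type II): Q = -0.965·√(gD⁵h_f/L)·ln[ε/(3.7D) + √(3.17ν²L/(gD³h_f))]
√(gD⁵h_f/L) = √(9.81·0.480⁵·33.2/2280) = 0.06033
ε/(3.7D) = 1.30×10^-4; √(3.17ν²L/(gD³h_f)) = 1.14×10^-5
Q = -0.965·0.06033·ln(1.409×10^-4) = 0.5163 m³/s
Check: V = 2.85 m/s, Re = 1.70×10^6, f = 0.01693, h_f = 33.4 m ≈ 33.2 m ✓

Q ≈ 516 L/s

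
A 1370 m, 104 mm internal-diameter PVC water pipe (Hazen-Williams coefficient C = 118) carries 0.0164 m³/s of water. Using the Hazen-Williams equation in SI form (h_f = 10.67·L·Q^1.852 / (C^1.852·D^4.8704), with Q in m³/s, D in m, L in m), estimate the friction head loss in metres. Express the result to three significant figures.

h_f ≈ 64.4 m

h_f = 10.67·1370·0.0164^1.852 / (118^1.852·0.104^4.8704) = 64.43 m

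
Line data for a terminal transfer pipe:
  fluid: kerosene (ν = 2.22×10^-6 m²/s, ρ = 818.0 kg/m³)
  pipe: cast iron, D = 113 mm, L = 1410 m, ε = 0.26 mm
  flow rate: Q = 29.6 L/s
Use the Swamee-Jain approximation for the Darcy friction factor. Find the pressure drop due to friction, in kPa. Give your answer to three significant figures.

V = 4Q/(πD²) = 4·0.0296/(π·0.113²) = 2.952 m/s
Re = VD/ν = 2.952·0.113/2.22×10^-6 = 1.50×10^5 → turbulent
ε/D = 0.26/113 = 0.00230
Swamee-Jain: f = 0.02558
h_f = f(L/D)V²/(2g) = 0.02558·(1410/0.113)·2.952²/(2·9.81) = 141.7 m
Δp = ρg·h_f = 818.0·9.81·141.7 = 1137 kPa

Δp ≈ 1140 kPa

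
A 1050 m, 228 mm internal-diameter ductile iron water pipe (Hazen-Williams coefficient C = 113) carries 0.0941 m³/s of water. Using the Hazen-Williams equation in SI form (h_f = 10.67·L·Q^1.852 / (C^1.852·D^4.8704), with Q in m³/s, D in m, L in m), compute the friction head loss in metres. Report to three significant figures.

h_f = 10.67·1050·0.0941^1.852 / (113^1.852·0.228^4.8704) = 29.73 m

h_f ≈ 29.7 m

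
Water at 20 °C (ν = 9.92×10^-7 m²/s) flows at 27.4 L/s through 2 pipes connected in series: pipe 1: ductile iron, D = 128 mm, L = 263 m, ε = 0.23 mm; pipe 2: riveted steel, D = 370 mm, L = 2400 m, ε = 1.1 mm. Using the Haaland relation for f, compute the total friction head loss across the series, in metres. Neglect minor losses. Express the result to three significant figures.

H ≈ 11.7 m

Pipe 1: V = 2.129 m/s, Re = 2.75×10^5, ε/D = 0.00180, f = 0.02343, h_1 = f(L/D)V²/2g = 11.13 m
Pipe 2: V = 0.2548 m/s, Re = 9.50×10^4, ε/D = 0.00297, f = 0.02739, h_2 = f(L/D)V²/2g = 0.5880 m
Series → Q common, losses add: H = Σh = 11.72 m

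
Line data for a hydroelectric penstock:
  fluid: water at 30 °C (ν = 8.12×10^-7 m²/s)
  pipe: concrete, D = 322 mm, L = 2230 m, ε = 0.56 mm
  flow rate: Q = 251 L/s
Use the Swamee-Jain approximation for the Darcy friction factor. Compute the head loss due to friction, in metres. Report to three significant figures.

h_f ≈ 76.5 m

V = 4Q/(πD²) = 4·0.251/(π·0.322²) = 3.082 m/s
Re = VD/ν = 3.082·0.322/8.12×10^-7 = 1.22×10^6 → turbulent
ε/D = 0.56/322 = 0.00174
Swamee-Jain: f = 0.02281
h_f = f(L/D)V²/(2g) = 0.02281·(2230/0.322)·3.082²/(2·9.81) = 76.49 m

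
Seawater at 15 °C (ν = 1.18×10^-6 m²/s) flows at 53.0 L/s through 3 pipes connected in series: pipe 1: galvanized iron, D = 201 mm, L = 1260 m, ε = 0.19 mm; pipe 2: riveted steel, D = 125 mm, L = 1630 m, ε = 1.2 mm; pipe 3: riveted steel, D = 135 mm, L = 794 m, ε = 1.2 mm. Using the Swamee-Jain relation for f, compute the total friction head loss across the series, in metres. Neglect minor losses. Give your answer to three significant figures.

H ≈ 635 m

Pipe 1: V = 1.670 m/s, Re = 2.85×10^5, ε/D = 9.45×10^-4, f = 0.02057, h_1 = f(L/D)V²/2g = 18.33 m
Pipe 2: V = 4.319 m/s, Re = 4.58×10^5, ε/D = 0.00960, f = 0.03761, h_2 = f(L/D)V²/2g = 466.2 m
Pipe 3: V = 3.703 m/s, Re = 4.24×10^5, ε/D = 0.00889, f = 0.03669, h_3 = f(L/D)V²/2g = 150.8 m
Series → Q common, losses add: H = Σh = 635.3 m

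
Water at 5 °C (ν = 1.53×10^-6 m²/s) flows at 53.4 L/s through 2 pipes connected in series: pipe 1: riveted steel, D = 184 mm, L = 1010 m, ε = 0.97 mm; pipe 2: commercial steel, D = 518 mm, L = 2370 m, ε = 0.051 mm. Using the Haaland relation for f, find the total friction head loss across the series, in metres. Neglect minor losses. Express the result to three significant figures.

H ≈ 35.6 m

Pipe 1: V = 2.008 m/s, Re = 2.42×10^5, ε/D = 0.00527, f = 0.03127, h_1 = f(L/D)V²/2g = 35.28 m
Pipe 2: V = 0.2534 m/s, Re = 8.58×10^4, ε/D = 9.85×10^-5, f = 0.01880, h_2 = f(L/D)V²/2g = 0.2815 m
Series → Q common, losses add: H = Σh = 35.56 m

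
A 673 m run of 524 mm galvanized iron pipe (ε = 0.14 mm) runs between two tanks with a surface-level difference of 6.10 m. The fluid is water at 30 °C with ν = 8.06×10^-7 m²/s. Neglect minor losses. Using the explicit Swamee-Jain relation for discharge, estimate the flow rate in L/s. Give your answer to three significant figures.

Q ≈ 536 L/s

Swamee-Jain (Type II): Q = -0.965·√(gD⁵h_f/L)·ln[ε/(3.7D) + √(3.17ν²L/(gD³h_f))]
√(gD⁵h_f/L) = √(9.81·0.524⁵·6.10/673) = 0.05927
ε/(3.7D) = 7.22×10^-5; √(3.17ν²L/(gD³h_f)) = 1.27×10^-5
Q = -0.965·0.05927·ln(8.490×10^-5) = 0.5361 m³/s
Check: V = 2.49 m/s, Re = 1.62×10^6, f = 0.01516, h_f = 6.14 m ≈ 6.10 m ✓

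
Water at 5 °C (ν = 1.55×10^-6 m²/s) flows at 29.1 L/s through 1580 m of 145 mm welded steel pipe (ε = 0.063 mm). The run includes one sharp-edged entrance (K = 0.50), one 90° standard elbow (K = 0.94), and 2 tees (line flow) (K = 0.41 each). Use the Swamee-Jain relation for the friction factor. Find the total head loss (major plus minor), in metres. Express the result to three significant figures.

V = 4Q/(πD²) = 1.762 m/s; V²/2g = 0.1583 m
Re = 1.65×10^5, ε/D = 4.34×10^-4 → f = 0.01895 (Swamee-Jain)
Major: h_f = f(L/D)·V²/2g = 0.01895·10897·0.1583 = 32.68 m
Minor: ΣK = 2.26; h_m = ΣK·V²/2g = 0.3577 m
Total H_L = 32.68 + 0.3577 = 33.04 m

H_L ≈ 33.0 m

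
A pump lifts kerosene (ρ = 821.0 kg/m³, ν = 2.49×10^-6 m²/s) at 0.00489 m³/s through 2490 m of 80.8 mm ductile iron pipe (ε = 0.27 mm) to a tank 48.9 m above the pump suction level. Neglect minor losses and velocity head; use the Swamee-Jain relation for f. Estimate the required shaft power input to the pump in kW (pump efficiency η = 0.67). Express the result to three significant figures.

P_shaft ≈ 5.47 kW

V = 4Q/(πD²) = 0.9537 m/s; Re = 3.09×10^4; ε/D = 0.00334; f = 0.03086
h_f = f(L/D)V²/2g = 44.08 m
Total head H = z + h_f = 48.9 + 44.08 = 92.98 m
P_hyd = ρgQH = 821.0·9.81·0.00489·92.98 = 3.662 kW
P_shaft = P_hyd/η = 3.662/0.67 = 5.466 kW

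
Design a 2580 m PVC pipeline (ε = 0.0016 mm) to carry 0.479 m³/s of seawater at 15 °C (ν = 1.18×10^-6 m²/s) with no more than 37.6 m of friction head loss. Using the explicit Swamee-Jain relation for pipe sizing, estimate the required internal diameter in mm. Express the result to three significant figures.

D ≈ 435 mm

Swamee-Jain (Type III): D = 0.66·[ε^1.25·(LQ²/(gh_f))^4.75 + ν·Q^9.4·(L/(gh_f))^5.2]^0.04
LQ²/(gh_f) = 1.605; L/(gh_f) = 6.995
Term 1 = ε^1.25·(…)^4.75 = 5.38×10^-7; Term 2 = ν·Q^9.4·(…)^5.2 = 2.88×10^-5
D = 0.66·(5.38×10^-7 + 2.88×10^-5)^0.04 = 0.4348 m = 435 mm
Check: V = 3.23 m/s, Re = 1.19×10^6, f = 0.01138, h_f = 35.8 m ≈ 37.6 m ✓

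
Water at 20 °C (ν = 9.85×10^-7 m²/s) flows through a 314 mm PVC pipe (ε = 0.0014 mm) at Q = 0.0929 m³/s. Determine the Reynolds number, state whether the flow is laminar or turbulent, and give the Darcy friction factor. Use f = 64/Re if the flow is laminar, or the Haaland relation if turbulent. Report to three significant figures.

Re ≈ 3.82×10^5; turbulent; f ≈ 0.0138

V = 4Q/(πD²) = 1.200 m/s
Re = VD/ν = 1.200·0.314/9.85×10^-7 = 3.82×10^5
Re > 4000 → turbulent; ε/D = 4.46×10^-6
Haaland: f = 0.01375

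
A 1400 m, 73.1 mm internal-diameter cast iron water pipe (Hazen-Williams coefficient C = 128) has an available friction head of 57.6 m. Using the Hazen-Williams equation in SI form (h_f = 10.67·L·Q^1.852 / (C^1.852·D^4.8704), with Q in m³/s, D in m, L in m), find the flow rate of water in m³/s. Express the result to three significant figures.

Q ≈ 0.00655 m³/s

Rearranging: Q = [h_f·C^1.852·D^4.8704 / (10.67·L)]^(1/1.852)
Q = [57.6·128^1.852·0.0731^4.8704 / (10.67·1400)]^0.540 = 0.006549 m³/s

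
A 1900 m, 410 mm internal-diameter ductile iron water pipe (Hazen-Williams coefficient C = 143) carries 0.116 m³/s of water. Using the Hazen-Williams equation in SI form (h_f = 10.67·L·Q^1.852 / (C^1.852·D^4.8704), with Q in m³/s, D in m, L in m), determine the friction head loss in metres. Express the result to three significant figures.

h_f = 10.67·1900·0.116^1.852 / (143^1.852·0.410^4.8704) = 2.941 m

h_f ≈ 2.94 m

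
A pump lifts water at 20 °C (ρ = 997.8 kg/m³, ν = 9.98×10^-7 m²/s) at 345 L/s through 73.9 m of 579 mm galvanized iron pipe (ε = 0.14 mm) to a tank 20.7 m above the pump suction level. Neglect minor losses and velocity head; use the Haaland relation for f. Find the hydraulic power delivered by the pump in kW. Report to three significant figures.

P_hyd ≈ 70.5 kW

V = 4Q/(πD²) = 1.310 m/s; Re = 7.60×10^5; ε/D = 2.42×10^-4; f = 0.01525
h_f = f(L/D)V²/2g = 0.1703 m
Total head H = z + h_f = 20.7 + 0.1703 = 20.87 m
P_hyd = ρgQH = 997.8·9.81·0.345·20.87 = 70.48 kW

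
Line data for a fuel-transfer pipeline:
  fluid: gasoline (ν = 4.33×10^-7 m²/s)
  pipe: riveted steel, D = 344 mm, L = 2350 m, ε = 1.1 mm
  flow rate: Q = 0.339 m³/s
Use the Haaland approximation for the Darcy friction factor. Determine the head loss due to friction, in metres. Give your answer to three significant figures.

h_f ≈ 124 m

V = 4Q/(πD²) = 4·0.339/(π·0.344²) = 3.647 m/s
Re = VD/ν = 3.647·0.344/4.33×10^-7 = 2.90×10^6 → turbulent
ε/D = 1.1/344 = 0.00320
Haaland: f = 0.02673
h_f = f(L/D)V²/(2g) = 0.02673·(2350/0.344)·3.647²/(2·9.81) = 123.8 m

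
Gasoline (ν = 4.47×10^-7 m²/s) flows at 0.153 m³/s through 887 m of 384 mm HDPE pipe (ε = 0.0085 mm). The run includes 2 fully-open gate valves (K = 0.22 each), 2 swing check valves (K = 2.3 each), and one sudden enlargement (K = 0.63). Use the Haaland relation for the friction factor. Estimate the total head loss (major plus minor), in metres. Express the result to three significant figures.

H_L ≈ 2.93 m

V = 4Q/(πD²) = 1.321 m/s; V²/2g = 0.08896 m
Re = 1.13×10^6, ε/D = 2.21×10^-5 → f = 0.01180 (Haaland)
Major: h_f = f(L/D)·V²/2g = 0.01180·2310·0.08896 = 2.424 m
Minor: ΣK = 5.67; h_m = ΣK·V²/2g = 0.5044 m
Total H_L = 2.424 + 0.5044 = 2.928 m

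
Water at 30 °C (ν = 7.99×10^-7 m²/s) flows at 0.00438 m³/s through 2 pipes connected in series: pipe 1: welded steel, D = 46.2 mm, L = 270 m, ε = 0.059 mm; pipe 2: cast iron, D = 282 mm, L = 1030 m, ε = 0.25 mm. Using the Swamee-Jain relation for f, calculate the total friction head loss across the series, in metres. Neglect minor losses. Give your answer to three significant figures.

Pipe 1: V = 2.613 m/s, Re = 1.51×10^5, ε/D = 0.00128, f = 0.02258, h_1 = f(L/D)V²/2g = 45.91 m
Pipe 2: V = 0.07013 m/s, Re = 2.48×10^4, ε/D = 8.87×10^-4, f = 0.02676, h_2 = f(L/D)V²/2g = 0.02449 m
Series → Q common, losses add: H = Σh = 45.93 m

H ≈ 45.9 m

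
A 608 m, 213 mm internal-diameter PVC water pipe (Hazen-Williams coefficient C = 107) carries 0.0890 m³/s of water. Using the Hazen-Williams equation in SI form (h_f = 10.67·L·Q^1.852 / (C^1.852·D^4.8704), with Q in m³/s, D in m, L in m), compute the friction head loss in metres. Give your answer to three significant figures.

h_f = 10.67·608·0.0890^1.852 / (107^1.852·0.213^4.8704) = 23.93 m

h_f ≈ 23.9 m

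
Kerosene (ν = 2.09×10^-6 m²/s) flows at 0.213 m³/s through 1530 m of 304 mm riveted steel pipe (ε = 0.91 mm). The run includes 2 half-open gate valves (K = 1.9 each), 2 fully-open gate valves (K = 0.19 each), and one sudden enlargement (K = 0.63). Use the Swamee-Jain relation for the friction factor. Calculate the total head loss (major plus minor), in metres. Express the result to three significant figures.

H_L ≈ 60.8 m

V = 4Q/(πD²) = 2.935 m/s; V²/2g = 0.4389 m
Re = 4.27×10^5, ε/D = 0.00299 → f = 0.02659 (Swamee-Jain)
Major: h_f = f(L/D)·V²/2g = 0.02659·5033·0.4389 = 58.73 m
Minor: ΣK = 4.81; h_m = ΣK·V²/2g = 2.111 m
Total H_L = 58.73 + 2.111 = 60.84 m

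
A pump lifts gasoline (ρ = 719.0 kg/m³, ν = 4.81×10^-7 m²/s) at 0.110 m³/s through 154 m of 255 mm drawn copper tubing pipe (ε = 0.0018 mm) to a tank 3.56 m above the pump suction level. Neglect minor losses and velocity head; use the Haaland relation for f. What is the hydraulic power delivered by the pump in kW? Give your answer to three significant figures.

P_hyd ≈ 4.03 kW

V = 4Q/(πD²) = 2.154 m/s; Re = 1.14×10^6; ε/D = 7.06×10^-6; f = 0.01147
h_f = f(L/D)V²/2g = 1.638 m
Total head H = z + h_f = 3.56 + 1.638 = 5.198 m
P_hyd = ρgQH = 719.0·9.81·0.110·5.198 = 4.033 kW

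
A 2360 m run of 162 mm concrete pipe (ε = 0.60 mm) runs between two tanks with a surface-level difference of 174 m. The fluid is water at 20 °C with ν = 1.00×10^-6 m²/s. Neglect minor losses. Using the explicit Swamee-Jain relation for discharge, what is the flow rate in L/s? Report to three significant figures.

Q ≈ 59.6 L/s

Swamee-Jain (Type II): Q = -0.965·√(gD⁵h_f/L)·ln[ε/(3.7D) + √(3.17ν²L/(gD³h_f))]
√(gD⁵h_f/L) = √(9.81·0.162⁵·174/2360) = 0.008983
ε/(3.7D) = 0.00100; √(3.17ν²L/(gD³h_f)) = 3.21×10^-5
Q = -0.965·0.008983·ln(0.001033) = 0.05960 m³/s
Check: V = 2.89 m/s, Re = 4.68×10^5, f = 0.02814, h_f = 175 m ≈ 174 m ✓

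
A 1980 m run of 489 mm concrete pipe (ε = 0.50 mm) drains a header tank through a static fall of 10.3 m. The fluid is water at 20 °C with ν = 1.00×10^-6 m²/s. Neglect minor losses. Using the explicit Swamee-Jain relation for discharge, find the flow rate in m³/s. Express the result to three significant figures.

Swamee-Jain (Type II): Q = -0.965·√(gD⁵h_f/L)·ln[ε/(3.7D) + √(3.17ν²L/(gD³h_f))]
√(gD⁵h_f/L) = √(9.81·0.489⁵·10.3/1980) = 0.03777
ε/(3.7D) = 2.76×10^-4; √(3.17ν²L/(gD³h_f)) = 2.30×10^-5
Q = -0.965·0.03777·ln(2.994×10^-4) = 0.2958 m³/s
Check: V = 1.57 m/s, Re = 7.70×10^5, f = 0.02023, h_f = 10.4 m ≈ 10.3 m ✓

Q ≈ 0.296 m³/s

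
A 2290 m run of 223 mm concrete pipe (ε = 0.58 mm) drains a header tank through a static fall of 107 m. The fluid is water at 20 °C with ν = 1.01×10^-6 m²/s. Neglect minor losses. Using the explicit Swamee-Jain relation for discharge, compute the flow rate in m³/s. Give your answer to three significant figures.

Swamee-Jain (Type II): Q = -0.965·√(gD⁵h_f/L)·ln[ε/(3.7D) + √(3.17ν²L/(gD³h_f))]
√(gD⁵h_f/L) = √(9.81·0.223⁵·107/2290) = 0.01590
ε/(3.7D) = 7.03×10^-4; √(3.17ν²L/(gD³h_f)) = 2.52×10^-5
Q = -0.965·0.01590·ln(7.282×10^-4) = 0.1108 m³/s
Check: V = 2.84 m/s, Re = 6.27×10^5, f = 0.02548, h_f = 107 m ≈ 107 m ✓

Q ≈ 0.111 m³/s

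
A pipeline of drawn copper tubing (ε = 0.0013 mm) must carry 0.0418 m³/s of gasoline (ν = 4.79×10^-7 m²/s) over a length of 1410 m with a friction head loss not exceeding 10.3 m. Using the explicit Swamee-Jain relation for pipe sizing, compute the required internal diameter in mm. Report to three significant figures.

D ≈ 194 mm

Swamee-Jain (Type III): D = 0.66·[ε^1.25·(LQ²/(gh_f))^4.75 + ν·Q^9.4·(L/(gh_f))^5.2]^0.04
LQ²/(gh_f) = 0.02438; L/(gh_f) = 13.95
Term 1 = ε^1.25·(…)^4.75 = 9.57×10^-16; Term 2 = ν·Q^9.4·(…)^5.2 = 4.70×10^-14
D = 0.66·(9.57×10^-16 + 4.70×10^-14)^0.04 = 0.1935 m = 194 mm
Check: V = 1.42 m/s, Re = 5.74×10^5, f = 0.01289, h_f = 9.66 m ≈ 10.3 m ✓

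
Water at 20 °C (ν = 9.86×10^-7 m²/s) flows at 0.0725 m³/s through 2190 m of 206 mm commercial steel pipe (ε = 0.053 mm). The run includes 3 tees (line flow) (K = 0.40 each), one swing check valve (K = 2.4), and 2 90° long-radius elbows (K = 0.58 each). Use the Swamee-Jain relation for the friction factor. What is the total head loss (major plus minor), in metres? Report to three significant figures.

V = 4Q/(πD²) = 2.175 m/s; V²/2g = 0.2412 m
Re = 4.54×10^5, ε/D = 2.57×10^-4 → f = 0.01614 (Swamee-Jain)
Major: h_f = f(L/D)·V²/2g = 0.01614·10631·0.2412 = 41.38 m
Minor: ΣK = 4.76; h_m = ΣK·V²/2g = 1.148 m
Total H_L = 41.38 + 1.148 = 42.53 m

H_L ≈ 42.5 m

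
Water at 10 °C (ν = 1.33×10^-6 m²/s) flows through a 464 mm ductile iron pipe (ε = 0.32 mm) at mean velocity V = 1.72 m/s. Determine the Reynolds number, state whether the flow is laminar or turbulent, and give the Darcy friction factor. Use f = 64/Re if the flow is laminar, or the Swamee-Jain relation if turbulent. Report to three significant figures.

Re = VD/ν = 1.720·0.464/1.33×10^-6 = 6.00×10^5
Re > 4000 → turbulent; ε/D = 6.90×10^-4
Swamee-Jain: f = 0.01874

Re ≈ 6.00×10^5; turbulent; f ≈ 0.0187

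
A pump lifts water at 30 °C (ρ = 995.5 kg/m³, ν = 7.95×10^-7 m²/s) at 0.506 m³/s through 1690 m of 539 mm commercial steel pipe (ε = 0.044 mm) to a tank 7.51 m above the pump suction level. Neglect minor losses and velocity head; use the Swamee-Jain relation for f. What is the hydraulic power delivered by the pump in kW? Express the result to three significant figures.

P_hyd ≈ 86.8 kW

V = 4Q/(πD²) = 2.218 m/s; Re = 1.50×10^6; ε/D = 8.16×10^-5; f = 0.01279
h_f = f(L/D)V²/2g = 10.05 m
Total head H = z + h_f = 7.51 + 10.05 = 17.56 m
P_hyd = ρgQH = 995.5·9.81·0.506·17.56 = 86.77 kW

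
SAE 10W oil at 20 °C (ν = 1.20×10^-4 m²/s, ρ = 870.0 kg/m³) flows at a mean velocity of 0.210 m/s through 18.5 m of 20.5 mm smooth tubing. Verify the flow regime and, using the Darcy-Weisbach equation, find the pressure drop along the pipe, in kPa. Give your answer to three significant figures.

Δp ≈ 30.9 kPa

Re = VD/ν = 0.210·0.02050/1.20×10^-4 = 35.9 → laminar (Re < 2300)
f = 64/Re = 1.784
h_f = f(L/D)V²/(2g) = 1.784·(18.5/0.02050)·0.210²/(2·9.81) = 3.619 m
Δp = ρg·h_f = 870.0·9.81·3.619 = 30.88 kPa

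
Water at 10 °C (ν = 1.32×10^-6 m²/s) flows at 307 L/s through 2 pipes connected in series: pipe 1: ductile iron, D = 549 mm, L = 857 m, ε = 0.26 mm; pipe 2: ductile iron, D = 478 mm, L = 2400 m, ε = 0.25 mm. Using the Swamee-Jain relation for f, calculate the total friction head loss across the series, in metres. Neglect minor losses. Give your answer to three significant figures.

Pipe 1: V = 1.297 m/s, Re = 5.39×10^5, ε/D = 4.74×10^-4, f = 0.01754, h_1 = f(L/D)V²/2g = 2.347 m
Pipe 2: V = 1.711 m/s, Re = 6.20×10^5, ε/D = 5.23×10^-4, f = 0.01775, h_2 = f(L/D)V²/2g = 13.29 m
Series → Q common, losses add: H = Σh = 15.64 m

H ≈ 15.6 m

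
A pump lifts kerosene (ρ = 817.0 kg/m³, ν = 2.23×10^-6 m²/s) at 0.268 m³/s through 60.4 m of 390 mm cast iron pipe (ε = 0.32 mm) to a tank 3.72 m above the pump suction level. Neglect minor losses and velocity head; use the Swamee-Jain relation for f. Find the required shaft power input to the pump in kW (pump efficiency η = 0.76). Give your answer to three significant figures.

V = 4Q/(πD²) = 2.243 m/s; Re = 3.92×10^5; ε/D = 8.21×10^-4; f = 0.01972
h_f = f(L/D)V²/2g = 0.7833 m
Total head H = z + h_f = 3.72 + 0.7833 = 4.503 m
P_hyd = ρgQH = 817.0·9.81·0.268·4.503 = 9.673 kW
P_shaft = P_hyd/η = 9.673/0.76 = 12.73 kW

P_shaft ≈ 12.7 kW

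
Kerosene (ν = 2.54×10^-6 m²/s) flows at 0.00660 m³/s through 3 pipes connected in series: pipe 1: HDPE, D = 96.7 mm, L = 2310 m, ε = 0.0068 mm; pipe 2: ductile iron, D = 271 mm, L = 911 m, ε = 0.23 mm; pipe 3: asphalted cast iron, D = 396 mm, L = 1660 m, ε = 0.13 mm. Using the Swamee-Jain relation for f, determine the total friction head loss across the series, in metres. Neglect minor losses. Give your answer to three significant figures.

Pipe 1: V = 0.8987 m/s, Re = 3.42×10^4, ε/D = 7.03×10^-5, f = 0.02289, h_1 = f(L/D)V²/2g = 22.51 m
Pipe 2: V = 0.1144 m/s, Re = 1.22×10^4, ε/D = 8.49×10^-4, f = 0.03092, h_2 = f(L/D)V²/2g = 0.06937 m
Pipe 3: V = 0.05359 m/s, Re = 8350, ε/D = 3.28×10^-4, f = 0.03309, h_3 = f(L/D)V²/2g = 0.02030 m
Series → Q common, losses add: H = Σh = 22.60 m

H ≈ 22.6 m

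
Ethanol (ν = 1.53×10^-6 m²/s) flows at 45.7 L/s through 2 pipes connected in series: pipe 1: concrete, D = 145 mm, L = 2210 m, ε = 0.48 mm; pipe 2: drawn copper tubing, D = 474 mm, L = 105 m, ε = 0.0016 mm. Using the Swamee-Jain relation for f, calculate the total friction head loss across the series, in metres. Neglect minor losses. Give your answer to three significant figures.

Pipe 1: V = 2.768 m/s, Re = 2.62×10^5, ε/D = 0.00331, f = 0.02754, h_1 = f(L/D)V²/2g = 163.9 m
Pipe 2: V = 0.2590 m/s, Re = 8.02×10^4, ε/D = 3.38×10^-6, f = 0.01873, h_2 = f(L/D)V²/2g = 0.01419 m
Series → Q common, losses add: H = Σh = 163.9 m

H ≈ 164 m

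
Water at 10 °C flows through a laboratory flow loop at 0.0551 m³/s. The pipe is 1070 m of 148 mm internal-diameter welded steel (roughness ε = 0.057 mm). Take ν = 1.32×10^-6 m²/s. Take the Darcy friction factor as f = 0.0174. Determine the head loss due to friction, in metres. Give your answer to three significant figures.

h_f ≈ 65.8 m

V = 4Q/(πD²) = 4·0.0551/(π·0.148²) = 3.203 m/s
h_f = f(L/D)V²/(2g) = 0.01740·(1070/0.148)·3.203²/(2·9.81) = 65.77 m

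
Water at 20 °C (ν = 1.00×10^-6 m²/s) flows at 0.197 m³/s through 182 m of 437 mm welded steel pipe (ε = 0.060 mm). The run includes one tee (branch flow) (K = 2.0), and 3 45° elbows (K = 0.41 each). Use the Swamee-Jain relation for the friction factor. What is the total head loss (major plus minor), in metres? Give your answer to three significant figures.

V = 4Q/(πD²) = 1.313 m/s; V²/2g = 0.08793 m
Re = 5.74×10^5, ε/D = 1.37×10^-4 → f = 0.01468 (Swamee-Jain)
Major: h_f = f(L/D)·V²/2g = 0.01468·416.5·0.08793 = 0.5377 m
Minor: ΣK = 3.23; h_m = ΣK·V²/2g = 0.2840 m
Total H_L = 0.5377 + 0.2840 = 0.8217 m

H_L ≈ 0.822 m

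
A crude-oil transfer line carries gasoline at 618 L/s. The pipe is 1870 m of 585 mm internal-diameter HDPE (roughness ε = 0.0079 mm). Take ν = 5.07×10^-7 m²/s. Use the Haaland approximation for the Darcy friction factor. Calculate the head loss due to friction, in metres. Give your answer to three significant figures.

V = 4Q/(πD²) = 4·0.618/(π·0.585²) = 2.299 m/s
Re = VD/ν = 2.299·0.585/5.07×10^-7 = 2.65×10^6 → turbulent
ε/D = 0.0079/585 = 1.35×10^-5
Haaland: f = 0.01038
h_f = f(L/D)V²/(2g) = 0.01038·(1870/0.585)·2.299²/(2·9.81) = 8.939 m

h_f ≈ 8.94 m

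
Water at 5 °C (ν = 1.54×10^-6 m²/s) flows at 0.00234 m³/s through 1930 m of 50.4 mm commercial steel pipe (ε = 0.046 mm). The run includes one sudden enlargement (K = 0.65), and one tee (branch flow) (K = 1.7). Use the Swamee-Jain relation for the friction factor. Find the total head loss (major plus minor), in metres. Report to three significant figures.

H_L ≈ 67.0 m

V = 4Q/(πD²) = 1.173 m/s; V²/2g = 0.07012 m
Re = 3.84×10^4, ε/D = 9.13×10^-4 → f = 0.02488 (Swamee-Jain)
Major: h_f = f(L/D)·V²/2g = 0.02488·38294·0.07012 = 66.81 m
Minor: ΣK = 2.35; h_m = ΣK·V²/2g = 0.1648 m
Total H_L = 66.81 + 0.1648 = 66.97 m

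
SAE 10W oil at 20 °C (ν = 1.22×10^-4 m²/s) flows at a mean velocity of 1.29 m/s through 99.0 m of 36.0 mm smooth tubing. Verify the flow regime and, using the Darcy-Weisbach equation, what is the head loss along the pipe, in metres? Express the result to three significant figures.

h_f ≈ 39.2 m

Re = VD/ν = 1.29·0.03600/1.22×10^-4 = 381 → laminar (Re < 2300)
f = 64/Re = 0.1681
h_f = f(L/D)V²/(2g) = 0.1681·(99.0/0.03600)·1.29²/(2·9.81) = 39.22 m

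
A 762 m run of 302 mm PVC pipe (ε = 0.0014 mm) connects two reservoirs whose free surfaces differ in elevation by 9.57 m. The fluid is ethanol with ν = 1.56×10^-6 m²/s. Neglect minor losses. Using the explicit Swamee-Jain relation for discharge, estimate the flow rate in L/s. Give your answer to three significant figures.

Swamee-Jain (Type II): Q = -0.965·√(gD⁵h_f/L)·ln[ε/(3.7D) + √(3.17ν²L/(gD³h_f))]
√(gD⁵h_f/L) = √(9.81·0.302⁵·9.57/762) = 0.01759
ε/(3.7D) = 1.25×10^-6; √(3.17ν²L/(gD³h_f)) = 4.77×10^-5
Q = -0.965·0.01759·ln(4.893×10^-5) = 0.1685 m³/s
Check: V = 2.35 m/s, Re = 4.55×10^5, f = 0.01338, h_f = 9.52 m ≈ 9.57 m ✓

Q ≈ 168 L/s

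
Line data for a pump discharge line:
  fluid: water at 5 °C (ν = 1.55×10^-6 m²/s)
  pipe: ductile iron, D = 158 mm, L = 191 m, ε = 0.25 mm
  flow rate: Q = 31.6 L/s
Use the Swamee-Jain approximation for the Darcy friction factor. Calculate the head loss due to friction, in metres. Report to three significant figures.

V = 4Q/(πD²) = 4·0.0316/(π·0.158²) = 1.612 m/s
Re = VD/ν = 1.612·0.158/1.55×10^-6 = 1.64×10^5 → turbulent
ε/D = 0.25/158 = 0.00158
Swamee-Jain: f = 0.02346
h_f = f(L/D)V²/(2g) = 0.02346·(191/0.158)·1.612²/(2·9.81) = 3.754 m

h_f ≈ 3.75 m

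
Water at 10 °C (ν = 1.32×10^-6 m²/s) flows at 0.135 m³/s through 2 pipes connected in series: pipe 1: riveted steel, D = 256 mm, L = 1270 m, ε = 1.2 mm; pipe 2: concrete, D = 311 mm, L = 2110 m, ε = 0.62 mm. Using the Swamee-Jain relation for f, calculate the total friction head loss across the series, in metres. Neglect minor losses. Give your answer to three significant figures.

Pipe 1: V = 2.623 m/s, Re = 5.09×10^5, ε/D = 0.00469, f = 0.03008, h_1 = f(L/D)V²/2g = 52.31 m
Pipe 2: V = 1.777 m/s, Re = 4.19×10^5, ε/D = 0.00199, f = 0.02396, h_2 = f(L/D)V²/2g = 26.17 m
Series → Q common, losses add: H = Σh = 78.48 m

H ≈ 78.5 m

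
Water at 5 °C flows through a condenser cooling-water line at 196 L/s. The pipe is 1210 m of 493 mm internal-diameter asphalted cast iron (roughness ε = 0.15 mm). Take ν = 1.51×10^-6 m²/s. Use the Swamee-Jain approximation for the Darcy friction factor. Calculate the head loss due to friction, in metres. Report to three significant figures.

V = 4Q/(πD²) = 4·0.196/(π·0.493²) = 1.027 m/s
Re = VD/ν = 1.027·0.493/1.51×10^-6 = 3.35×10^5 → turbulent
ε/D = 0.15/493 = 3.04×10^-4
Swamee-Jain: f = 0.01692
h_f = f(L/D)V²/(2g) = 0.01692·(1210/0.493)·1.027²/(2·9.81) = 2.232 m

h_f ≈ 2.23 m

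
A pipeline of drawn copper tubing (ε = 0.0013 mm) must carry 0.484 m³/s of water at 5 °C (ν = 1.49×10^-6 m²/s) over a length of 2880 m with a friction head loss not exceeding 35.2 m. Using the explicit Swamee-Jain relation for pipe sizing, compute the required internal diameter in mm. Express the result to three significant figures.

D ≈ 457 mm

Swamee-Jain (Type III): D = 0.66·[ε^1.25·(LQ²/(gh_f))^4.75 + ν·Q^9.4·(L/(gh_f))^5.2]^0.04
LQ²/(gh_f) = 1.954; L/(gh_f) = 8.340
Term 1 = ε^1.25·(…)^4.75 = 1.06×10^-6; Term 2 = ν·Q^9.4·(…)^5.2 = 1.00×10^-4
D = 0.66·(1.06×10^-6 + 1.00×10^-4)^0.04 = 0.4568 m = 457 mm
Check: V = 2.95 m/s, Re = 9.05×10^5, f = 0.01187, h_f = 33.3 m ≈ 35.2 m ✓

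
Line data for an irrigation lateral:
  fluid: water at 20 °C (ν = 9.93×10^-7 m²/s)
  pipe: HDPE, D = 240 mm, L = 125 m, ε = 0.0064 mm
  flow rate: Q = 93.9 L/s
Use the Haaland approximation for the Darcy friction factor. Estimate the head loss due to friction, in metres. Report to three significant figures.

h_f ≈ 1.53 m

V = 4Q/(πD²) = 4·0.0939/(π·0.240²) = 2.076 m/s
Re = VD/ν = 2.076·0.240/9.93×10^-7 = 5.02×10^5 → turbulent
ε/D = 0.0064/240 = 2.67×10^-5
Haaland: f = 0.01338
h_f = f(L/D)V²/(2g) = 0.01338·(125/0.240)·2.076²/(2·9.81) = 1.530 m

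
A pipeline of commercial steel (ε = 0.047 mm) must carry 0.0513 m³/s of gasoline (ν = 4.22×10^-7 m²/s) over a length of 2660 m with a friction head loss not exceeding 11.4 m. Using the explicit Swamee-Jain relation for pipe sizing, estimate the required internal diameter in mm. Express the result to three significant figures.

D ≈ 241 mm

Swamee-Jain (Type III): D = 0.66·[ε^1.25·(LQ²/(gh_f))^4.75 + ν·Q^9.4·(L/(gh_f))^5.2]^0.04
LQ²/(gh_f) = 0.06260; L/(gh_f) = 23.79
Term 1 = ε^1.25·(…)^4.75 = 7.48×10^-12; Term 2 = ν·Q^9.4·(…)^5.2 = 4.54×10^-12
D = 0.66·(7.48×10^-12 + 4.54×10^-12)^0.04 = 0.2414 m = 241 mm
Check: V = 1.12 m/s, Re = 6.41×10^5, f = 0.01515, h_f = 10.7 m ≈ 11.4 m ✓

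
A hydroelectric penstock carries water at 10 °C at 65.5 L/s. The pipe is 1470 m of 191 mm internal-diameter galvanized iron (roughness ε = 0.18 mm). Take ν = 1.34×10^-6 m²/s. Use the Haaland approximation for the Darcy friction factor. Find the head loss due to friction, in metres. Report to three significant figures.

h_f ≈ 41.4 m

V = 4Q/(πD²) = 4·0.0655/(π·0.191²) = 2.286 m/s
Re = VD/ν = 2.286·0.191/1.34×10^-6 = 3.26×10^5 → turbulent
ε/D = 0.18/191 = 9.42×10^-4
Haaland: f = 0.02021
h_f = f(L/D)V²/(2g) = 0.02021·(1470/0.191)·2.286²/(2·9.81) = 41.43 m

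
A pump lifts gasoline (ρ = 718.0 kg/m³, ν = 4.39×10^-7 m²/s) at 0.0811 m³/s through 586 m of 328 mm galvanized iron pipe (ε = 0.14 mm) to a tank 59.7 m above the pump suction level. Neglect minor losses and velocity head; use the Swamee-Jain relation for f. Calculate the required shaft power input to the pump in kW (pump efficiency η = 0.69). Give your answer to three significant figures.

V = 4Q/(πD²) = 0.9598 m/s; Re = 7.17×10^5; ε/D = 4.27×10^-4; f = 0.01700
h_f = f(L/D)V²/2g = 1.426 m
Total head H = z + h_f = 59.7 + 1.426 = 61.13 m
P_hyd = ρgQH = 718.0·9.81·0.0811·61.13 = 34.92 kW
P_shaft = P_hyd/η = 34.92/0.69 = 50.60 kW

P_shaft ≈ 50.6 kW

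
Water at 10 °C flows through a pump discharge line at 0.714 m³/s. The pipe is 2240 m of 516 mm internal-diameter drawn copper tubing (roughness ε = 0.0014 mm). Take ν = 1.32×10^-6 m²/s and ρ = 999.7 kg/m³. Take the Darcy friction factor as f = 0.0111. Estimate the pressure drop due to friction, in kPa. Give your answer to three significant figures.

Δp ≈ 281 kPa

V = 4Q/(πD²) = 4·0.714/(π·0.516²) = 3.414 m/s
h_f = f(L/D)V²/(2g) = 0.01110·(2240/0.516)·3.414²/(2·9.81) = 28.63 m
Δp = ρg·h_f = 999.7·9.81·28.63 = 280.8 kPa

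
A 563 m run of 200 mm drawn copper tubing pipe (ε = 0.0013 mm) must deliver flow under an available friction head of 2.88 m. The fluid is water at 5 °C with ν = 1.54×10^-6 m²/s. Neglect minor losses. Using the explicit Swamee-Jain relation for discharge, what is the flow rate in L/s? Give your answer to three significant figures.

Q ≈ 34.4 L/s

Swamee-Jain (Type II): Q = -0.965·√(gD⁵h_f/L)·ln[ε/(3.7D) + √(3.17ν²L/(gD³h_f))]
√(gD⁵h_f/L) = √(9.81·0.200⁵·2.88/563) = 0.004007
ε/(3.7D) = 1.76×10^-6; √(3.17ν²L/(gD³h_f)) = 1.37×10^-4
Q = -0.965·0.004007·ln(1.386×10^-4) = 0.03435 m³/s
Check: V = 1.09 m/s, Re = 1.42×10^5, f = 0.01667, h_f = 2.86 m ≈ 2.88 m ✓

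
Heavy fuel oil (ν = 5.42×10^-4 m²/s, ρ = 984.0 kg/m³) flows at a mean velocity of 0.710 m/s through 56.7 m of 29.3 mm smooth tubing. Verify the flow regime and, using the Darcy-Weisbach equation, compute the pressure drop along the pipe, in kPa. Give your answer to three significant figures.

Re = VD/ν = 0.710·0.02930/5.42×10^-4 = 38.4 → laminar (Re < 2300)
f = 64/Re = 1.667
h_f = f(L/D)V²/(2g) = 1.667·(56.7/0.02930)·0.710²/(2·9.81) = 82.91 m
Δp = ρg·h_f = 984.0·9.81·82.91 = 800.3 kPa

Δp ≈ 800 kPa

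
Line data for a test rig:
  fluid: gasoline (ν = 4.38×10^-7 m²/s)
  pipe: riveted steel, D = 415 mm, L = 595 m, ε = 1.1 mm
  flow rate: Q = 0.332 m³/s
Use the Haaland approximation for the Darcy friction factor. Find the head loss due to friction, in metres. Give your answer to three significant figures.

V = 4Q/(πD²) = 4·0.332/(π·0.415²) = 2.454 m/s
Re = VD/ν = 2.454·0.415/4.38×10^-7 = 2.33×10^6 → turbulent
ε/D = 1.1/415 = 0.00265
Haaland: f = 0.02539
h_f = f(L/D)V²/(2g) = 0.02539·(595/0.415)·2.454²/(2·9.81) = 11.18 m

h_f ≈ 11.2 m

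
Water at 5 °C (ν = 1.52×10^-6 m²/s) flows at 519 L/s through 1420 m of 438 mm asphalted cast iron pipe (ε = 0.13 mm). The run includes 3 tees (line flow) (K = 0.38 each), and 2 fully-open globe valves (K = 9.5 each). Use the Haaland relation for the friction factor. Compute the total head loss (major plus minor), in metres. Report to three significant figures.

H_L ≈ 42.7 m

V = 4Q/(πD²) = 3.445 m/s; V²/2g = 0.6047 m
Re = 9.93×10^5, ε/D = 2.97×10^-4 → f = 0.01558 (Haaland)
Major: h_f = f(L/D)·V²/2g = 0.01558·3242·0.6047 = 30.54 m
Minor: ΣK = 20.1; h_m = ΣK·V²/2g = 12.18 m
Total H_L = 30.54 + 12.18 = 42.72 m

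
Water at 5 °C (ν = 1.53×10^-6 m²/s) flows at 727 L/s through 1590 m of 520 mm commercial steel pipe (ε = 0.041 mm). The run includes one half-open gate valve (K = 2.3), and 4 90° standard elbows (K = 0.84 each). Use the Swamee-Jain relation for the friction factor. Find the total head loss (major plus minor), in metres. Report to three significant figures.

V = 4Q/(πD²) = 3.423 m/s; V²/2g = 0.5973 m
Re = 1.16×10^6, ε/D = 7.88×10^-5 → f = 0.01300 (Swamee-Jain)
Major: h_f = f(L/D)·V²/2g = 0.01300·3058·0.5973 = 23.75 m
Minor: ΣK = 5.66; h_m = ΣK·V²/2g = 3.381 m
Total H_L = 23.75 + 3.381 = 27.13 m

H_L ≈ 27.1 m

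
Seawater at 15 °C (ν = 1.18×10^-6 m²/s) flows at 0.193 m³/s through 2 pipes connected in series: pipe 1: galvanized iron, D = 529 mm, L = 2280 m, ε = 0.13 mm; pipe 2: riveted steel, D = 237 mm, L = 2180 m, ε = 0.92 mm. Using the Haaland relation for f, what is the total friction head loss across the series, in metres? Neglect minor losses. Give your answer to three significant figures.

Pipe 1: V = 0.8781 m/s, Re = 3.94×10^5, ε/D = 2.46×10^-4, f = 0.01600, h_1 = f(L/D)V²/2g = 2.711 m
Pipe 2: V = 4.375 m/s, Re = 8.79×10^5, ε/D = 0.00388, f = 0.02834, h_2 = f(L/D)V²/2g = 254.3 m
Series → Q common, losses add: H = Σh = 257.0 m

H ≈ 257 m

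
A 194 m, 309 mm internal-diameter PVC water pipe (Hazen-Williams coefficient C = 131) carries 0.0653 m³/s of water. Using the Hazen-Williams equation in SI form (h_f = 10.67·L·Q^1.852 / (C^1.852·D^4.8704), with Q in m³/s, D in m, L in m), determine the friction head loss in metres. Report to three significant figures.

h_f ≈ 0.483 m

h_f = 10.67·194·0.0653^1.852 / (131^1.852·0.309^4.8704) = 0.4832 m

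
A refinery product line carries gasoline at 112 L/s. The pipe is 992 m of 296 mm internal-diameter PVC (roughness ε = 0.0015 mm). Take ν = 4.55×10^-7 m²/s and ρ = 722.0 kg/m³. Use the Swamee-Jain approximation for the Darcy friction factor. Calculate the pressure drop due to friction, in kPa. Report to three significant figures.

V = 4Q/(πD²) = 4·0.112/(π·0.296²) = 1.628 m/s
Re = VD/ν = 1.628·0.296/4.55×10^-7 = 1.06×10^6 → turbulent
ε/D = 0.0015/296 = 5.07×10^-6
Swamee-Jain: f = 0.01163
h_f = f(L/D)V²/(2g) = 0.01163·(992/0.296)·1.628²/(2·9.81) = 5.261 m
Δp = ρg·h_f = 722.0·9.81·5.261 = 37.27 kPa

Δp ≈ 37.3 kPa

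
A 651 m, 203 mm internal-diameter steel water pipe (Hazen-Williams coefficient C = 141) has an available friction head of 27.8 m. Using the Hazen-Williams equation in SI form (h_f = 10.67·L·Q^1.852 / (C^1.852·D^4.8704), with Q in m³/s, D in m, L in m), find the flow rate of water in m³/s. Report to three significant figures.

Q ≈ 0.108 m³/s

Rearranging: Q = [h_f·C^1.852·D^4.8704 / (10.67·L)]^(1/1.852)
Q = [27.8·141^1.852·0.203^4.8704 / (10.67·651)]^0.540 = 0.1080 m³/s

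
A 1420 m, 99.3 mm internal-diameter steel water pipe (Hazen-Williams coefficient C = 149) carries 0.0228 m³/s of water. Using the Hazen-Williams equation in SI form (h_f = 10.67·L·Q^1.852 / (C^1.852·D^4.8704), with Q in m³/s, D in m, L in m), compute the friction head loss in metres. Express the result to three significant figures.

h_f ≈ 100.0 m

h_f = 10.67·1420·0.0228^1.852 / (149^1.852·0.0993^4.8704) = 99.97 m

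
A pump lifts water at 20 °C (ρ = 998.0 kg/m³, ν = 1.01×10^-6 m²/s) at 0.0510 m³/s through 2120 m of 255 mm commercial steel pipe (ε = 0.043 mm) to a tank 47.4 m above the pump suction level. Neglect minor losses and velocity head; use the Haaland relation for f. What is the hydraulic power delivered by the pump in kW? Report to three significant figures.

P_hyd ≈ 27.1 kW

V = 4Q/(πD²) = 0.9986 m/s; Re = 2.52×10^5; ε/D = 1.69×10^-4; f = 0.01615
h_f = f(L/D)V²/2g = 6.826 m
Total head H = z + h_f = 47.4 + 6.826 = 54.23 m
P_hyd = ρgQH = 998.0·9.81·0.0510·54.23 = 27.08 kW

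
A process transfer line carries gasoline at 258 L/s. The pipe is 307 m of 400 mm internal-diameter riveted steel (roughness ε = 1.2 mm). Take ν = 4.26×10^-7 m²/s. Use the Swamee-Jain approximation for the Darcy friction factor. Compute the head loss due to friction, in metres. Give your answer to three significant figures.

V = 4Q/(πD²) = 4·0.258/(π·0.400²) = 2.053 m/s
Re = VD/ν = 2.053·0.400/4.26×10^-7 = 1.93×10^6 → turbulent
ε/D = 1.2/400 = 0.00300
Swamee-Jain: f = 0.02628
h_f = f(L/D)V²/(2g) = 0.02628·(307/0.400)·2.053²/(2·9.81) = 4.333 m

h_f ≈ 4.33 m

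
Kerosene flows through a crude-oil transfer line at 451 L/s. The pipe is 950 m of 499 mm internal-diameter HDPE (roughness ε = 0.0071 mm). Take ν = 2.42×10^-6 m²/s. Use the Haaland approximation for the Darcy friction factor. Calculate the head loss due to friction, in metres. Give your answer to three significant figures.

V = 4Q/(πD²) = 4·0.451/(π·0.499²) = 2.306 m/s
Re = VD/ν = 2.306·0.499/2.42×10^-6 = 4.76×10^5 → turbulent
ε/D = 0.0071/499 = 1.42×10^-5
Haaland: f = 0.01334
h_f = f(L/D)V²/(2g) = 0.01334·(950/0.499)·2.306²/(2·9.81) = 6.884 m

h_f ≈ 6.88 m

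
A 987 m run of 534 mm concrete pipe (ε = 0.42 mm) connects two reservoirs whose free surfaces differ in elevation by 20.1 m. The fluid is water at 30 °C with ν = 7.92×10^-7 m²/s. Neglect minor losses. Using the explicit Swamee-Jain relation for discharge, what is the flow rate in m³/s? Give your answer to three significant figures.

Swamee-Jain (Type II): Q = -0.965·√(gD⁵h_f/L)·ln[ε/(3.7D) + √(3.17ν²L/(gD³h_f))]
√(gD⁵h_f/L) = √(9.81·0.534⁵·20.1/987) = 0.09314
ε/(3.7D) = 2.13×10^-4; √(3.17ν²L/(gD³h_f)) = 8.08×10^-6
Q = -0.965·0.09314·ln(2.207×10^-4) = 0.7567 m³/s
Check: V = 3.38 m/s, Re = 2.28×10^6, f = 0.01876, h_f = 20.2 m ≈ 20.1 m ✓

Q ≈ 0.757 m³/s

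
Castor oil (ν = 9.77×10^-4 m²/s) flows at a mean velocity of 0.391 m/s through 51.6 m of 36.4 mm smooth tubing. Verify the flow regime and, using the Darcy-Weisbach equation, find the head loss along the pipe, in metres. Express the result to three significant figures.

h_f ≈ 48.5 m

Re = VD/ν = 0.391·0.03640/9.77×10^-4 = 14.6 → laminar (Re < 2300)
f = 64/Re = 4.393
h_f = f(L/D)V²/(2g) = 4.393·(51.6/0.03640)·0.391²/(2·9.81) = 48.53 m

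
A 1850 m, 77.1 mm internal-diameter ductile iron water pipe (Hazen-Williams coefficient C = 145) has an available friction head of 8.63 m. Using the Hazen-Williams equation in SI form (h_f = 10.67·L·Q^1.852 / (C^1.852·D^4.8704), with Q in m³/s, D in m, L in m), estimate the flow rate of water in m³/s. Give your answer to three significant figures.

Rearranging: Q = [h_f·C^1.852·D^4.8704 / (10.67·L)]^(1/1.852)
Q = [8.63·145^1.852·0.0771^4.8704 / (10.67·1850)]^0.540 = 0.002634 m³/s

Q ≈ 0.00263 m³/s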